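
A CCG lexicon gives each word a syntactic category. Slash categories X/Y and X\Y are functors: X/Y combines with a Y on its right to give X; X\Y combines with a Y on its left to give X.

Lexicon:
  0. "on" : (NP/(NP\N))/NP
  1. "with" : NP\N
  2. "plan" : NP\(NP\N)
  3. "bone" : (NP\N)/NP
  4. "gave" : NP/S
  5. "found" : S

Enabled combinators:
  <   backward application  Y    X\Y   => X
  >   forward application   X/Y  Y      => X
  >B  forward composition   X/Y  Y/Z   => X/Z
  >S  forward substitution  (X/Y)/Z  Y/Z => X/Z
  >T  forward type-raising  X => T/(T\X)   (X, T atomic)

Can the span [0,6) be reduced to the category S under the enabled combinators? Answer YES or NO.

NO

(NP/(NP\N))/NP NP\N NP\(NP\N) (NP\N)/NP NP/S S
CKY chart[0,6] = {N/(N\NP), NP, NP/(NP\NP), NP/(S\S), PP/(PP\NP), S/(S\NP)}; S ∉ chart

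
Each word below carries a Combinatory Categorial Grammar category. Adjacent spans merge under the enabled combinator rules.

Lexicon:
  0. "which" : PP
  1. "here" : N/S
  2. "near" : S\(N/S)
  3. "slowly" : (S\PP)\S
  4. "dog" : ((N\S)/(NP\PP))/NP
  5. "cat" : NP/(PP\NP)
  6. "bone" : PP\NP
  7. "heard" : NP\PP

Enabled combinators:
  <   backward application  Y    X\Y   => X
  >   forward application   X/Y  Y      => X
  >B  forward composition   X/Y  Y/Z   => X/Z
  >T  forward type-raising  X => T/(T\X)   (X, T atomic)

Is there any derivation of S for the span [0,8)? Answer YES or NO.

NO

PP N/S S\(N/S) (S\PP)\S ((N\S)/(NP\PP))/NP NP/(PP\NP) PP\NP NP\PP
CKY chart[0,8] = {N, N/(N\N), NP/(NP\N), PP/(PP\N), S/(S\N)}; S ∉ chart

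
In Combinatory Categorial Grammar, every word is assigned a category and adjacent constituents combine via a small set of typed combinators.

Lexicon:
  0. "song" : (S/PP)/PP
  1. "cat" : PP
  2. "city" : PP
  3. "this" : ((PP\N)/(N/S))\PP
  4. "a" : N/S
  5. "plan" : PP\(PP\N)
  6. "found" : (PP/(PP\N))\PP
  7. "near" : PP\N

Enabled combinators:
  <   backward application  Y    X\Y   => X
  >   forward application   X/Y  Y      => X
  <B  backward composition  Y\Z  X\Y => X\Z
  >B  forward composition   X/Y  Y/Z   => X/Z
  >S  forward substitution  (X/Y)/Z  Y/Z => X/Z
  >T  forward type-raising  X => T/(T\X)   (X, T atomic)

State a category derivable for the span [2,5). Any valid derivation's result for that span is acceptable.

PP\N

[0,8] S   >
  [0,2] S/PP   >
    [0,1] "song" : (S/PP)/PP
    [1,2] "cat" : PP
  [2,8] PP   >
    [2,7] PP/(PP\N)   <
      [2,6] PP   <
        [2,5] PP\N   >
          [2,4] (PP\N)/(N/S)   <
            [2,3] "city" : PP
            [3,4] "this" : ((PP\N)/(N/S))\PP
          [4,5] "a" : N/S
        [5,6] "plan" : PP\(PP\N)
      [6,7] "found" : (PP/(PP\N))\PP
    [7,8] "near" : PP\N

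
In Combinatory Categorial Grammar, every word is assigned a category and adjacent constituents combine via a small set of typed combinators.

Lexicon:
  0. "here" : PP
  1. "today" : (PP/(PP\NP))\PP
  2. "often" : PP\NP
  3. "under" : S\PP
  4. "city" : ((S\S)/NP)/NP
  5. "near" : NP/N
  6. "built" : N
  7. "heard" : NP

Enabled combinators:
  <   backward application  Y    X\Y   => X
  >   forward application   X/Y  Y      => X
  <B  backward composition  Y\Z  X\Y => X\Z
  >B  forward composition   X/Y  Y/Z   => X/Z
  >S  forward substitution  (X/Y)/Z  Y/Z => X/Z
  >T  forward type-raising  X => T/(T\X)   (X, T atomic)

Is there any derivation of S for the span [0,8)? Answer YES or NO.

[0,8] S   <
  [0,3] PP   >
    [0,2] PP/(PP\NP)   <
      [0,1] "here" : PP
      [1,2] "today" : (PP/(PP\NP))\PP
    [2,3] "often" : PP\NP
  [3,8] S\PP   <B
    [3,4] "under" : S\PP
    [4,8] S\S   >
      [4,7] (S\S)/NP   >
        [4,5] "city" : ((S\S)/NP)/NP
        [5,7] NP   >
          [5,6] "near" : NP/N
          [6,7] "built" : N
      [7,8] "heard" : NP

YES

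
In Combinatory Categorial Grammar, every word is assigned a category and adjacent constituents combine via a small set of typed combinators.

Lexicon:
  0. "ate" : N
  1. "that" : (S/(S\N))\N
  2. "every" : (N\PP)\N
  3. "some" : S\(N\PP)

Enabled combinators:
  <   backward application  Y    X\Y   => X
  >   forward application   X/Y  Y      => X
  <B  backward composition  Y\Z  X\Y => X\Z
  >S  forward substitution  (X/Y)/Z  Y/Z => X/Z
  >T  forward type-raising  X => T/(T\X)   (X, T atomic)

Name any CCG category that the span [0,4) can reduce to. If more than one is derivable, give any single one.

S

[0,4] S   >
  [0,2] S/(S\N)   <
    [0,1] "ate" : N
    [1,2] "that" : (S/(S\N))\N
  [2,4] S\N   <B
    [2,3] "every" : (N\PP)\N
    [3,4] "some" : S\(N\PP)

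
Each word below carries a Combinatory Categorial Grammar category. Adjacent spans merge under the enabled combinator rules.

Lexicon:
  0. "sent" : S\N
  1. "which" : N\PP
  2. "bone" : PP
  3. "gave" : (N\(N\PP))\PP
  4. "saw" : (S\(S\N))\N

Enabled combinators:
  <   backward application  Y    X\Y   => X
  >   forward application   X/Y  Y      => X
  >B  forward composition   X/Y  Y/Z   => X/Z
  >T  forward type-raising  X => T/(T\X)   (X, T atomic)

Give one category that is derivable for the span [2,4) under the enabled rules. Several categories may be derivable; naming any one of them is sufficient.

[0,5] S   <
  [0,1] "sent" : S\N
  [1,5] S\(S\N)   <
    [1,4] N   <
      [1,2] "which" : N\PP
      [2,4] N\(N\PP)   <
        [2,3] "bone" : PP
        [3,4] "gave" : (N\(N\PP))\PP
    [4,5] "saw" : (S\(S\N))\N

N\(N\PP)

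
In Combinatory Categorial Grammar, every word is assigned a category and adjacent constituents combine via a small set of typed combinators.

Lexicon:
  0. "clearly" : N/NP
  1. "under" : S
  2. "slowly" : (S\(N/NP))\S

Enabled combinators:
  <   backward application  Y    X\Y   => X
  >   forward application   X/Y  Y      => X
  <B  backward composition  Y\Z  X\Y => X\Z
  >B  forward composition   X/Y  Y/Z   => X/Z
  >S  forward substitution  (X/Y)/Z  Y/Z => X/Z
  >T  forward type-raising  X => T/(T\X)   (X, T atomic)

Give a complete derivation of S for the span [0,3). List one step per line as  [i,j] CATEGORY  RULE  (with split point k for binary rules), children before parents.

[0,1] N/NP  lex  "clearly"
[1,2] S  lex  "under"
[2,3] (S\(N/NP))\S  lex  "slowly"
[1,3] S\(N/NP)  <  k=2
[0,3] S  <  k=1

[0,3] S   <
  [0,1] "clearly" : N/NP
  [1,3] S\(N/NP)   <
    [1,2] "under" : S
    [2,3] "slowly" : (S\(N/NP))\S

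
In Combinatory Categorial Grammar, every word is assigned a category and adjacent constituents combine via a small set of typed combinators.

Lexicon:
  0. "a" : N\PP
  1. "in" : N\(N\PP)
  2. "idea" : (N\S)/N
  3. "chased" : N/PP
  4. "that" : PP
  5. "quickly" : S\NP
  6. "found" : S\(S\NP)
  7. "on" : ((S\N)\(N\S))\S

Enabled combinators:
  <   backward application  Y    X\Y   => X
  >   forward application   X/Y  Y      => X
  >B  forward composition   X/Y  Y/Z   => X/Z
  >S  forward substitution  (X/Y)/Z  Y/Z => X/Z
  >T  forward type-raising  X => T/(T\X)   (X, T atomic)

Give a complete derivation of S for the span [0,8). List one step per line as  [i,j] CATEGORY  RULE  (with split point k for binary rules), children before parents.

[0,8] S   <
  [0,2] N   <
    [0,1] "a" : N\PP
    [1,2] "in" : N\(N\PP)
  [2,8] S\N   <
    [2,5] N\S   >
      [2,3] "idea" : (N\S)/N
      [3,5] N   >
        [3,4] "chased" : N/PP
        [4,5] "that" : PP
    [5,8] (S\N)\(N\S)   <
      [5,7] S   <
        [5,6] "quickly" : S\NP
        [6,7] "found" : S\(S\NP)
      [7,8] "on" : ((S\N)\(N\S))\S

[0,1] N\PP  lex  "a"
[1,2] N\(N\PP)  lex  "in"
[0,2] N  <  k=1
[2,3] (N\S)/N  lex  "idea"
[3,4] N/PP  lex  "chased"
[4,5] PP  lex  "that"
[3,5] N  >  k=4
[2,5] N\S  >  k=3
[5,6] S\NP  lex  "quickly"
[6,7] S\(S\NP)  lex  "found"
[5,7] S  <  k=6
[7,8] ((S\N)\(N\S))\S  lex  "on"
[5,8] (S\N)\(N\S)  <  k=7
[2,8] S\N  <  k=5
[0,8] S  <  k=2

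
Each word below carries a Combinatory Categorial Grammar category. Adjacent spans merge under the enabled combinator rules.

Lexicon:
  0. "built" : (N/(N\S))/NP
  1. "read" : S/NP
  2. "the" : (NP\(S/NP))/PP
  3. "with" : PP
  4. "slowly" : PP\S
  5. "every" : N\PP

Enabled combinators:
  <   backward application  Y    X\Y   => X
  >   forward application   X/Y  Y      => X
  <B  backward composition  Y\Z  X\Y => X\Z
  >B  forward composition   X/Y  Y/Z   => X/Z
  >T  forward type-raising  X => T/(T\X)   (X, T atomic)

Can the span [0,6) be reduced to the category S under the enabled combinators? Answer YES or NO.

NO

(N/(N\S))/NP S/NP (NP\(S/NP))/PP PP PP\S N\PP
CKY chart[0,6] = {N, N/(N\N), NP/(NP\N), PP/(PP\N), S/(S\N)}; S ∉ chart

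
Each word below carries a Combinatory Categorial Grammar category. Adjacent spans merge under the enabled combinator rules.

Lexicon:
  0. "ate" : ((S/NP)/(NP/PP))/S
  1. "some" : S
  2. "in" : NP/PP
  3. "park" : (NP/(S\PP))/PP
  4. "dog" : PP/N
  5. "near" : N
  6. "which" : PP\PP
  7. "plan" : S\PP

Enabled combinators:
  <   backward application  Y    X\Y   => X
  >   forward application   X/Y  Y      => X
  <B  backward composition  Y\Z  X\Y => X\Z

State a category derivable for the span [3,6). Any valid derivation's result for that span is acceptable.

NP/(S\PP)

[0,8] S   >
  [0,3] S/NP   >
    [0,2] (S/NP)/(NP/PP)   >
      [0,1] "ate" : ((S/NP)/(NP/PP))/S
      [1,2] "some" : S
    [2,3] "in" : NP/PP
  [3,8] NP   >
    [3,6] NP/(S\PP)   >
      [3,4] "park" : (NP/(S\PP))/PP
      [4,6] PP   >
        [4,5] "dog" : PP/N
        [5,6] "near" : N
    [6,8] S\PP   <B
      [6,7] "which" : PP\PP
      [7,8] "plan" : S\PP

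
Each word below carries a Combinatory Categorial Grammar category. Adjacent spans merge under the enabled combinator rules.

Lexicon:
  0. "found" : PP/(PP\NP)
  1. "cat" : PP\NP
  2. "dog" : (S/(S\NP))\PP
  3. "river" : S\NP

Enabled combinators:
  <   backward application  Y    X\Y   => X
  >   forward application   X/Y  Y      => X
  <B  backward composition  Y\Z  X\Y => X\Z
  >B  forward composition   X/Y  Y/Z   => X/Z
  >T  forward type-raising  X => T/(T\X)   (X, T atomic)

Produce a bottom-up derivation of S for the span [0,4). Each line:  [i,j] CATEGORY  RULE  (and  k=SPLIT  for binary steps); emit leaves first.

[0,4] S   >
  [0,3] S/(S\NP)   <
    [0,2] PP   >
      [0,1] "found" : PP/(PP\NP)
      [1,2] "cat" : PP\NP
    [2,3] "dog" : (S/(S\NP))\PP
  [3,4] "river" : S\NP

[0,1] PP/(PP\NP)  lex  "found"
[1,2] PP\NP  lex  "cat"
[0,2] PP  >  k=1
[2,3] (S/(S\NP))\PP  lex  "dog"
[0,3] S/(S\NP)  <  k=2
[3,4] S\NP  lex  "river"
[0,4] S  >  k=3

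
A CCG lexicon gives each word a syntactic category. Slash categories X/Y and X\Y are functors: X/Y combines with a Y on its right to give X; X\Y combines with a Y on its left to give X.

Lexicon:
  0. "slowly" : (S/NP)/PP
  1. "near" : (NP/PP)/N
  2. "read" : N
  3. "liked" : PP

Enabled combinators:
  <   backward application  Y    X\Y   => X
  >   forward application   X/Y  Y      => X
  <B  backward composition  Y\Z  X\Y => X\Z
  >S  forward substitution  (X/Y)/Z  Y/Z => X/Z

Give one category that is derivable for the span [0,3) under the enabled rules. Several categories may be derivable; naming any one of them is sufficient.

S/PP

[0,4] S   >
  [0,3] S/PP   >S
    [0,1] "slowly" : (S/NP)/PP
    [1,3] NP/PP   >
      [1,2] "near" : (NP/PP)/N
      [2,3] "read" : N
  [3,4] "liked" : PP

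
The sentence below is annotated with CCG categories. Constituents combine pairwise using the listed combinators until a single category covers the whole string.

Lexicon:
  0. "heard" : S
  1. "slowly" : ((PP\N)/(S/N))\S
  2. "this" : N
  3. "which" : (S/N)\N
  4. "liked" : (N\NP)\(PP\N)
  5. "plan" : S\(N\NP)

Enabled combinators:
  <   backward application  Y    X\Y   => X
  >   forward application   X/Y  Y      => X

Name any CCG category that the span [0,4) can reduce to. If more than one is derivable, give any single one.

[0,6] S   <
  [0,5] N\NP   <
    [0,4] PP\N   >
      [0,2] (PP\N)/(S/N)   <
        [0,1] "heard" : S
        [1,2] "slowly" : ((PP\N)/(S/N))\S
      [2,4] S/N   <
        [2,3] "this" : N
        [3,4] "which" : (S/N)\N
    [4,5] "liked" : (N\NP)\(PP\N)
  [5,6] "plan" : S\(N\NP)

PP\N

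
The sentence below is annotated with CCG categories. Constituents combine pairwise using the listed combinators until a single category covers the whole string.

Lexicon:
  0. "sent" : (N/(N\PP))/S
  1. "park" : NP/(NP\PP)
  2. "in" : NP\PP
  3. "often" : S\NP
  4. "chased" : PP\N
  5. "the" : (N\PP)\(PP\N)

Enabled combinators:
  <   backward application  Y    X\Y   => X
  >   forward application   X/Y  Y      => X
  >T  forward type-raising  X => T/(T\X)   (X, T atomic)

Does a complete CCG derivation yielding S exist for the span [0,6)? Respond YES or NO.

NO

(N/(N\PP))/S NP/(NP\PP) NP\PP S\NP PP\N (N\PP)\(PP\N)
CKY chart[0,6] = {N, N/(N\N), NP/(NP\N), PP/(PP\N), S/(S\N)}; S ∉ chart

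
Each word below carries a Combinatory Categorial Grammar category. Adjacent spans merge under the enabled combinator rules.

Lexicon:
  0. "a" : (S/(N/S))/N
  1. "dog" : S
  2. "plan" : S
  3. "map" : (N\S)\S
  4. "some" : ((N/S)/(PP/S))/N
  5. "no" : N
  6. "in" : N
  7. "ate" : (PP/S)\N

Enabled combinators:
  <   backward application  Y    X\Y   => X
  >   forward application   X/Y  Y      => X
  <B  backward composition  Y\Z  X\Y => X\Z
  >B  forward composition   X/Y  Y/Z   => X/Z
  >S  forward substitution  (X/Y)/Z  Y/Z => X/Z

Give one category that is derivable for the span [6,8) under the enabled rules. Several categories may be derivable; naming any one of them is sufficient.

PP/S

[0,8] S   >
  [0,4] S/(N/S)   >
    [0,1] "a" : (S/(N/S))/N
    [1,4] N   <
      [1,2] "dog" : S
      [2,4] N\S   <
        [2,3] "plan" : S
        [3,4] "map" : (N\S)\S
  [4,8] N/S   >
    [4,6] (N/S)/(PP/S)   >
      [4,5] "some" : ((N/S)/(PP/S))/N
      [5,6] "no" : N
    [6,8] PP/S   <
      [6,7] "in" : N
      [7,8] "ate" : (PP/S)\N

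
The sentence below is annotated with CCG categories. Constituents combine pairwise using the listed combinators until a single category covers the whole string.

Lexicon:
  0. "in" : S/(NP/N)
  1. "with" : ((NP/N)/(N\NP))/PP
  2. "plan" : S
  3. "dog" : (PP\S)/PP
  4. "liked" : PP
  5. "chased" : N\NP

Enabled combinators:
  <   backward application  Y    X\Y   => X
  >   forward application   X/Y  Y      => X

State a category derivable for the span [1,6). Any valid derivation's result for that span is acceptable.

[0,6] S   >
  [0,1] "in" : S/(NP/N)
  [1,6] NP/N   >
    [1,5] (NP/N)/(N\NP)   >
      [1,2] "with" : ((NP/N)/(N\NP))/PP
      [2,5] PP   <
        [2,3] "plan" : S
        [3,5] PP\S   >
          [3,4] "dog" : (PP\S)/PP
          [4,5] "liked" : PP
    [5,6] "chased" : N\NP

NP/N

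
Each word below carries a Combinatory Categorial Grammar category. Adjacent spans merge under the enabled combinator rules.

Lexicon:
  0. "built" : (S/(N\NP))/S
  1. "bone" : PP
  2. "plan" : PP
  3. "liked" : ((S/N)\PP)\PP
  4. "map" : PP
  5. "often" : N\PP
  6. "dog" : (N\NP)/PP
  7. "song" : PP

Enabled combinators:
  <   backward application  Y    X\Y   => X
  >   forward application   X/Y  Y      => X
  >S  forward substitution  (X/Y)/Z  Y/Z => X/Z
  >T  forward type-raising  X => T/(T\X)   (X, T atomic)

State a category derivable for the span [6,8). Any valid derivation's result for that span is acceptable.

[0,8] S   >
  [0,6] S/(N\NP)   >
    [0,1] "built" : (S/(N\NP))/S
    [1,6] S   >
      [1,4] S/N   <
        [1,2] "bone" : PP
        [2,4] (S/N)\PP   <
          [2,3] "plan" : PP
          [3,4] "liked" : ((S/N)\PP)\PP
      [4,6] N   >
        [4,5] N/(N\PP)   >T
          [4,5] "map" : PP
        [5,6] "often" : N\PP
  [6,8] N\NP   >
    [6,7] "dog" : (N\NP)/PP
    [7,8] "song" : PP

N\NP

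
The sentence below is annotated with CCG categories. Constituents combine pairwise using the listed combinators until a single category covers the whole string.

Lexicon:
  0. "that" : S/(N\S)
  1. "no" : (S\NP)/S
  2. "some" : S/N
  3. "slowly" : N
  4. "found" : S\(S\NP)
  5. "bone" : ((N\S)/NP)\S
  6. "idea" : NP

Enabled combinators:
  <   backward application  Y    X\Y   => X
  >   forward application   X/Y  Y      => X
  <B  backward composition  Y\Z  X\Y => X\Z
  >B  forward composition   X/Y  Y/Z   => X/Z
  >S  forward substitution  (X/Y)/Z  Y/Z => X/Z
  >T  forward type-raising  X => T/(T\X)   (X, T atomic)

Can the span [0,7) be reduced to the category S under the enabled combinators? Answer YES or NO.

[0,7] S   >
  [0,1] "that" : S/(N\S)
  [1,7] N\S   >
    [1,6] (N\S)/NP   <
      [1,5] S   <
        [1,4] S\NP   >
          [1,2] "no" : (S\NP)/S
          [2,4] S   >
            [2,3] "some" : S/N
            [3,4] "slowly" : N
        [4,5] "found" : S\(S\NP)
      [5,6] "bone" : ((N\S)/NP)\S
    [6,7] "idea" : NP

YES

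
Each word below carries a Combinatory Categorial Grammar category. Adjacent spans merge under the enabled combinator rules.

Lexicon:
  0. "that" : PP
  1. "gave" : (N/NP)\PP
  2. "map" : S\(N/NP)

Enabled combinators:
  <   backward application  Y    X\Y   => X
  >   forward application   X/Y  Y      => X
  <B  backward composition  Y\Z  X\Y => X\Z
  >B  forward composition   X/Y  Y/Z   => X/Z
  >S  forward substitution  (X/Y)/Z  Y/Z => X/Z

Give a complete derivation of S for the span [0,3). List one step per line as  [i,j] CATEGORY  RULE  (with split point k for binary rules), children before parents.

[0,1] PP  lex  "that"
[1,2] (N/NP)\PP  lex  "gave"
[0,2] N/NP  <  k=1
[2,3] S\(N/NP)  lex  "map"
[0,3] S  <  k=2

[0,3] S   <
  [0,2] N/NP   <
    [0,1] "that" : PP
    [1,2] "gave" : (N/NP)\PP
  [2,3] "map" : S\(N/NP)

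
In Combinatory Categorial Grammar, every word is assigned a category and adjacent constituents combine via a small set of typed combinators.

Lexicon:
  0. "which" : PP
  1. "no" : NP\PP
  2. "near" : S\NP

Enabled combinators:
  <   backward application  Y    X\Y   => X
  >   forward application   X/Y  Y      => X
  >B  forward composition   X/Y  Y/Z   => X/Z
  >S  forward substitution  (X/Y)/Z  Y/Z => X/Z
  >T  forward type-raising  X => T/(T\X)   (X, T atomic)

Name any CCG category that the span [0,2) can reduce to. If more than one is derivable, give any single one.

[0,3] S   <
  [0,2] NP   <
    [0,1] "which" : PP
    [1,2] "no" : NP\PP
  [2,3] "near" : S\NP

NP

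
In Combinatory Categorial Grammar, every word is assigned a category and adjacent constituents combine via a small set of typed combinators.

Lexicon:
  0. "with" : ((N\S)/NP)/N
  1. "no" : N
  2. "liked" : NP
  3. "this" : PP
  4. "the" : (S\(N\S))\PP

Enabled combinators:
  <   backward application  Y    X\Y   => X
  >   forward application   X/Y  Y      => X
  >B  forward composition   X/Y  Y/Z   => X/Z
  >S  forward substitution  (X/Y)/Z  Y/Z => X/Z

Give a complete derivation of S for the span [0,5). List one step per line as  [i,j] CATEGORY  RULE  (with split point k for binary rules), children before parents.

[0,1] ((N\S)/NP)/N  lex  "with"
[1,2] N  lex  "no"
[0,2] (N\S)/NP  >  k=1
[2,3] NP  lex  "liked"
[0,3] N\S  >  k=2
[3,4] PP  lex  "this"
[4,5] (S\(N\S))\PP  lex  "the"
[3,5] S\(N\S)  <  k=4
[0,5] S  <  k=3

[0,5] S   <
  [0,3] N\S   >
    [0,2] (N\S)/NP   >
      [0,1] "with" : ((N\S)/NP)/N
      [1,2] "no" : N
    [2,3] "liked" : NP
  [3,5] S\(N\S)   <
    [3,4] "this" : PP
    [4,5] "the" : (S\(N\S))\PP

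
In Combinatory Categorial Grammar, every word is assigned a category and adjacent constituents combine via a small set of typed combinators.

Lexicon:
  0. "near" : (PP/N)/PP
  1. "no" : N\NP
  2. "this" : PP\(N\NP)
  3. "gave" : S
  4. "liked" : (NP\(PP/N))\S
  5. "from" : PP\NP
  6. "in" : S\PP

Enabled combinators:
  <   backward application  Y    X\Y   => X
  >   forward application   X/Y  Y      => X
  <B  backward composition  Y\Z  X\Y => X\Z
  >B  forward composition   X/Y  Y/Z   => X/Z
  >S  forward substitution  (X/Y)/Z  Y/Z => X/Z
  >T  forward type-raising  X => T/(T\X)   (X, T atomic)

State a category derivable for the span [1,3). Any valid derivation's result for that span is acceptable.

PP

[0,7] S   <
  [0,5] NP   <
    [0,3] PP/N   >
      [0,1] "near" : (PP/N)/PP
      [1,3] PP   <
        [1,2] "no" : N\NP
        [2,3] "this" : PP\(N\NP)
    [3,5] NP\(PP/N)   <
      [3,4] "gave" : S
      [4,5] "liked" : (NP\(PP/N))\S
  [5,7] S\NP   <B
    [5,6] "from" : PP\NP
    [6,7] "in" : S\PP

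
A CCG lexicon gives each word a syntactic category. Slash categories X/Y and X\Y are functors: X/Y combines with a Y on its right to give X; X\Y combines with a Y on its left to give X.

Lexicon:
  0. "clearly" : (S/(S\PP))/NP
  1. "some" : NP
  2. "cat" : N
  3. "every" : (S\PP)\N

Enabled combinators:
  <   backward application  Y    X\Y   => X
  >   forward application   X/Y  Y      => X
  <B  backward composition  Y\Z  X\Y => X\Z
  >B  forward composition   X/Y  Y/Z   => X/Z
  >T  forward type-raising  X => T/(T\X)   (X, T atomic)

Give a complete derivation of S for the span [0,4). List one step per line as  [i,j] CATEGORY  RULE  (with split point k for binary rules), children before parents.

[0,4] S   >
  [0,2] S/(S\PP)   >
    [0,1] "clearly" : (S/(S\PP))/NP
    [1,2] "some" : NP
  [2,4] S\PP   <
    [2,3] "cat" : N
    [3,4] "every" : (S\PP)\N

[0,1] (S/(S\PP))/NP  lex  "clearly"
[1,2] NP  lex  "some"
[0,2] S/(S\PP)  >  k=1
[2,3] N  lex  "cat"
[3,4] (S\PP)\N  lex  "every"
[2,4] S\PP  <  k=3
[0,4] S  >  k=2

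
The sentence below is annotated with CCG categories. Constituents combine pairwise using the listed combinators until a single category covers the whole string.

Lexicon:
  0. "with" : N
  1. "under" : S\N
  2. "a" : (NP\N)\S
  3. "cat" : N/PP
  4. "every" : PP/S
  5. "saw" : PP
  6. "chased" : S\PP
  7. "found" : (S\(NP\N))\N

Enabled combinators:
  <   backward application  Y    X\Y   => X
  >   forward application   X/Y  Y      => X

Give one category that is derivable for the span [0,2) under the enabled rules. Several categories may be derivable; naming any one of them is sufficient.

S

[0,8] S   <
  [0,3] NP\N   <
    [0,2] S   <
      [0,1] "with" : N
      [1,2] "under" : S\N
    [2,3] "a" : (NP\N)\S
  [3,8] S\(NP\N)   <
    [3,7] N   >
      [3,4] "cat" : N/PP
      [4,7] PP   >
        [4,5] "every" : PP/S
        [5,7] S   <
          [5,6] "saw" : PP
          [6,7] "chased" : S\PP
    [7,8] "found" : (S\(NP\N))\N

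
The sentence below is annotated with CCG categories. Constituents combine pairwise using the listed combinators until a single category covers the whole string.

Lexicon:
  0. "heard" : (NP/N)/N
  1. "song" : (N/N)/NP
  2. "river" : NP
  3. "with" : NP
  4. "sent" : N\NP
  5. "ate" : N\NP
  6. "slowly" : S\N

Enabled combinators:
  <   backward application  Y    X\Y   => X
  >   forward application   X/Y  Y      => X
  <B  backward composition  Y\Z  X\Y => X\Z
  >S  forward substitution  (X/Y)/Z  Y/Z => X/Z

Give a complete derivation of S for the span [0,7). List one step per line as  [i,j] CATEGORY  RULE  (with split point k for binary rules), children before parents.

[0,1] (NP/N)/N  lex  "heard"
[1,2] (N/N)/NP  lex  "song"
[2,3] NP  lex  "river"
[1,3] N/N  >  k=2
[0,3] NP/N  >S  k=1
[3,4] NP  lex  "with"
[4,5] N\NP  lex  "sent"
[3,5] N  <  k=4
[0,5] NP  >  k=3
[5,6] N\NP  lex  "ate"
[6,7] S\N  lex  "slowly"
[5,7] S\NP  <B  k=6
[0,7] S  <  k=5

[0,7] S   <
  [0,5] NP   >
    [0,3] NP/N   >S
      [0,1] "heard" : (NP/N)/N
      [1,3] N/N   >
        [1,2] "song" : (N/N)/NP
        [2,3] "river" : NP
    [3,5] N   <
      [3,4] "with" : NP
      [4,5] "sent" : N\NP
  [5,7] S\NP   <B
    [5,6] "ate" : N\NP
    [6,7] "slowly" : S\N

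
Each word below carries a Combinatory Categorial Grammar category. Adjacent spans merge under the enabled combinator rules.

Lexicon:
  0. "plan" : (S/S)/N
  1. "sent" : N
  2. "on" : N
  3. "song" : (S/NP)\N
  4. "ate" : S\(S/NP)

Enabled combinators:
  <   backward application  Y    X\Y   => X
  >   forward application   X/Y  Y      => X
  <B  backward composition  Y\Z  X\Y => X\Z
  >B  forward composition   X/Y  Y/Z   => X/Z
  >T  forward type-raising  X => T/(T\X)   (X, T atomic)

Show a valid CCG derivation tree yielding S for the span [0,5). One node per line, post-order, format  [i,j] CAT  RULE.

[0,5] S   <
  [0,4] S/NP   >B
    [0,2] S/S   >
      [0,1] "plan" : (S/S)/N
      [1,2] "sent" : N
    [2,4] S/NP   <
      [2,3] "on" : N
      [3,4] "song" : (S/NP)\N
  [4,5] "ate" : S\(S/NP)

[0,1] (S/S)/N  lex  "plan"
[1,2] N  lex  "sent"
[0,2] S/S  >  k=1
[2,3] N  lex  "on"
[3,4] (S/NP)\N  lex  "song"
[2,4] S/NP  <  k=3
[0,4] S/NP  >B  k=2
[4,5] S\(S/NP)  lex  "ate"
[0,5] S  <  k=4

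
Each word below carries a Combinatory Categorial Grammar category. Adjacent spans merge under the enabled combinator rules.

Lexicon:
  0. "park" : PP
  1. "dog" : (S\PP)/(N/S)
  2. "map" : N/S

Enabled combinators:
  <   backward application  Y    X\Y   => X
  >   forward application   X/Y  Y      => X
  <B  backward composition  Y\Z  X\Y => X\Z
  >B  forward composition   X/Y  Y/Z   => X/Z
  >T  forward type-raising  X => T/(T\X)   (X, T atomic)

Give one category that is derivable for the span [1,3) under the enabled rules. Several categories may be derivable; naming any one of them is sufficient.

S\PP

[0,3] S   >
  [0,1] S/(S\PP)   >T
    [0,1] "park" : PP
  [1,3] S\PP   >
    [1,2] "dog" : (S\PP)/(N/S)
    [2,3] "map" : N/S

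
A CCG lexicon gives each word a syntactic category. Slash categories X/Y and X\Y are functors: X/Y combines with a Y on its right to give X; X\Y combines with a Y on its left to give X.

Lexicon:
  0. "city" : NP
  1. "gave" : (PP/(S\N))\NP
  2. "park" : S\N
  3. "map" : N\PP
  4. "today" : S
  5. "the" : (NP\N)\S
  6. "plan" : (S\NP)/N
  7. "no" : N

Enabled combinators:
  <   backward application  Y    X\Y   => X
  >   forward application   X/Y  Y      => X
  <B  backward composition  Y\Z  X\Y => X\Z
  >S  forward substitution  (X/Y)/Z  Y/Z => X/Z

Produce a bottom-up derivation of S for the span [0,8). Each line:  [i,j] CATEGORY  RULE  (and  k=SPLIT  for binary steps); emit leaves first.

[0,1] NP  lex  "city"
[1,2] (PP/(S\N))\NP  lex  "gave"
[0,2] PP/(S\N)  <  k=1
[2,3] S\N  lex  "park"
[0,3] PP  >  k=2
[3,4] N\PP  lex  "map"
[4,5] S  lex  "today"
[5,6] (NP\N)\S  lex  "the"
[4,6] NP\N  <  k=5
[3,6] NP\PP  <B  k=4
[6,7] (S\NP)/N  lex  "plan"
[7,8] N  lex  "no"
[6,8] S\NP  >  k=7
[3,8] S\PP  <B  k=6
[0,8] S  <  k=3

[0,8] S   <
  [0,3] PP   >
    [0,2] PP/(S\N)   <
      [0,1] "city" : NP
      [1,2] "gave" : (PP/(S\N))\NP
    [2,3] "park" : S\N
  [3,8] S\PP   <B
    [3,6] NP\PP   <B
      [3,4] "map" : N\PP
      [4,6] NP\N   <
        [4,5] "today" : S
        [5,6] "the" : (NP\N)\S
    [6,8] S\NP   >
      [6,7] "plan" : (S\NP)/N
      [7,8] "no" : N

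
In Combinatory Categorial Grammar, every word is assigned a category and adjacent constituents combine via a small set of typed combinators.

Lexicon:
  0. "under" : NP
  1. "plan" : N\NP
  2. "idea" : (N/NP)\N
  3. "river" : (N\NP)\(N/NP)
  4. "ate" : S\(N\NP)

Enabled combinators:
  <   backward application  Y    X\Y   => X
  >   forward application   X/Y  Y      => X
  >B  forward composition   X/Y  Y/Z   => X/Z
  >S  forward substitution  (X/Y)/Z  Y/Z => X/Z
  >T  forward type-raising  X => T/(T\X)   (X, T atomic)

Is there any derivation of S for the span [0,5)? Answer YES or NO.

YES

[0,5] S   <
  [0,4] N\NP   <
    [0,3] N/NP   <
      [0,2] N   <
        [0,1] "under" : NP
        [1,2] "plan" : N\NP
      [2,3] "idea" : (N/NP)\N
    [3,4] "river" : (N\NP)\(N/NP)
  [4,5] "ate" : S\(N\NP)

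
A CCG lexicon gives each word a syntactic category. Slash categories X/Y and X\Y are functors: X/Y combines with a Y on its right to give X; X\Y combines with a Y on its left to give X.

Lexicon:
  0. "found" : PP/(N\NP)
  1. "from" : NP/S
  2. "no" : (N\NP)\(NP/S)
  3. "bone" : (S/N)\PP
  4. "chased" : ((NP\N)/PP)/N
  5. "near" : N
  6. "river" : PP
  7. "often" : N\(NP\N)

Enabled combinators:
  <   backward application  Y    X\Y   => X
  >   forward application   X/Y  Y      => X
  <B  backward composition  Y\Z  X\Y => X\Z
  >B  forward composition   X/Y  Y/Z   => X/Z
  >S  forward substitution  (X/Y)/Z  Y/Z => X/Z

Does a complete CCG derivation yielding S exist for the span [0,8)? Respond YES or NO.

YES

[0,8] S   >
  [0,4] S/N   <
    [0,3] PP   >
      [0,1] "found" : PP/(N\NP)
      [1,3] N\NP   <
        [1,2] "from" : NP/S
        [2,3] "no" : (N\NP)\(NP/S)
    [3,4] "bone" : (S/N)\PP
  [4,8] N   <
    [4,7] NP\N   >
      [4,6] (NP\N)/PP   >
        [4,5] "chased" : ((NP\N)/PP)/N
        [5,6] "near" : N
      [6,7] "river" : PP
    [7,8] "often" : N\(NP\N)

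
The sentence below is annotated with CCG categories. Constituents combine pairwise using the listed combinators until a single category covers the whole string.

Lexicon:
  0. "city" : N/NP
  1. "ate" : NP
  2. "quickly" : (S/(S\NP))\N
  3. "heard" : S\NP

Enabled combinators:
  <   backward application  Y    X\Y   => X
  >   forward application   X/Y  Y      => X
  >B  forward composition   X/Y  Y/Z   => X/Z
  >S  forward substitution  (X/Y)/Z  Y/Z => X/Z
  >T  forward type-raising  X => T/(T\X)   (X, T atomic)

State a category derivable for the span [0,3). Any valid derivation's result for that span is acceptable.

S/(S\NP)

[0,4] S   >
  [0,3] S/(S\NP)   <
    [0,2] N   >
      [0,1] "city" : N/NP
      [1,2] "ate" : NP
    [2,3] "quickly" : (S/(S\NP))\N
  [3,4] "heard" : S\NP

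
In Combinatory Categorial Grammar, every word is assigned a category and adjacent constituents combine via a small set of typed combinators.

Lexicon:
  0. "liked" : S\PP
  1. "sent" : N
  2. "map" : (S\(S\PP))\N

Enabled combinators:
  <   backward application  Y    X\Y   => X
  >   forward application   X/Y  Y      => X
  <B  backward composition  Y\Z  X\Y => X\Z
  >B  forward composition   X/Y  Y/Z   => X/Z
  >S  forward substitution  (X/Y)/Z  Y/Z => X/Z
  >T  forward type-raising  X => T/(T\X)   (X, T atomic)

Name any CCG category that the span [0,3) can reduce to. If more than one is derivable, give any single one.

[0,3] S   <
  [0,1] "liked" : S\PP
  [1,3] S\(S\PP)   <
    [1,2] "sent" : N
    [2,3] "map" : (S\(S\PP))\N

S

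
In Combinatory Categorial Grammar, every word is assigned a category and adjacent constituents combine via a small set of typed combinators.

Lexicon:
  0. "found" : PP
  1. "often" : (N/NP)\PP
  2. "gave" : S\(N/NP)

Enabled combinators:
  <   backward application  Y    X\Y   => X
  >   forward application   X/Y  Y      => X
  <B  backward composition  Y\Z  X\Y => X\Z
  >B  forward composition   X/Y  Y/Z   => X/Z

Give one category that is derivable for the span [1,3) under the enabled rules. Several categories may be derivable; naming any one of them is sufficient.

S\PP

[0,3] S   <
  [0,1] "found" : PP
  [1,3] S\PP   <B
    [1,2] "often" : (N/NP)\PP
    [2,3] "gave" : S\(N/NP)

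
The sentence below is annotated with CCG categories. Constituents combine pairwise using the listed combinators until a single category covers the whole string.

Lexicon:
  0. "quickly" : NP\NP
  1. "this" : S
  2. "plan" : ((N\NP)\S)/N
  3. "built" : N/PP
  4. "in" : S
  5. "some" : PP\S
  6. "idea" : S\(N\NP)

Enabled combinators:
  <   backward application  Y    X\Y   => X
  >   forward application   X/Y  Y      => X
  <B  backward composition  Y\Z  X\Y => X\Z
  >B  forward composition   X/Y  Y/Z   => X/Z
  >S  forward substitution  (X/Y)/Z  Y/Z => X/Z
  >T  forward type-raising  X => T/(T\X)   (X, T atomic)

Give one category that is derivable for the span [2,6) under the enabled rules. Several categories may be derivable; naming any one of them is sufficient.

[0,7] S   <
  [0,6] N\NP   <B
    [0,1] "quickly" : NP\NP
    [1,6] N\NP   <
      [1,2] "this" : S
      [2,6] (N\NP)\S   >
        [2,3] "plan" : ((N\NP)\S)/N
        [3,6] N   >
          [3,4] "built" : N/PP
          [4,6] PP   >
            [4,5] PP/(PP\S)   >T
              [4,5] "in" : S
            [5,6] "some" : PP\S
  [6,7] "idea" : S\(N\NP)

(N\NP)\S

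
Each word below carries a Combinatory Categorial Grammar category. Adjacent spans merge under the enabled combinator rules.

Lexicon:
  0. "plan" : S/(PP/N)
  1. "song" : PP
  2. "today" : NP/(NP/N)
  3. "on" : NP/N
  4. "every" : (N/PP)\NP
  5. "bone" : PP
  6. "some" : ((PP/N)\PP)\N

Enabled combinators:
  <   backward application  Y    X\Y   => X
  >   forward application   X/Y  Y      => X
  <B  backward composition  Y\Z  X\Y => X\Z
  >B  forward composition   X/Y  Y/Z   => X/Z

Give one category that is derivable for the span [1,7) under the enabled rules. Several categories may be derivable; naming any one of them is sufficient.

PP/N

[0,7] S   >
  [0,1] "plan" : S/(PP/N)
  [1,7] PP/N   <
    [1,2] "song" : PP
    [2,7] (PP/N)\PP   <
      [2,6] N   >
        [2,5] N/PP   <
          [2,4] NP   >
            [2,3] "today" : NP/(NP/N)
            [3,4] "on" : NP/N
          [4,5] "every" : (N/PP)\NP
        [5,6] "bone" : PP
      [6,7] "some" : ((PP/N)\PP)\N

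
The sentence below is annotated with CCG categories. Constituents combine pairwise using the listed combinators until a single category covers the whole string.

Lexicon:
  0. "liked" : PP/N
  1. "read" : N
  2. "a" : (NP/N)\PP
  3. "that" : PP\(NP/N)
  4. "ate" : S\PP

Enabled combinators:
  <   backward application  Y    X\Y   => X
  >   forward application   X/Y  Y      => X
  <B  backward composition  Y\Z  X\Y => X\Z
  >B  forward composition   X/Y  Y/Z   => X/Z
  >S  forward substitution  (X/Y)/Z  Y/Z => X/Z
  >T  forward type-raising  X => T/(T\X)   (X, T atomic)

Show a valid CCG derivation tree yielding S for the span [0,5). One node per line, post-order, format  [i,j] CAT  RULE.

[0,5] S   <
  [0,2] PP   >
    [0,1] "liked" : PP/N
    [1,2] "read" : N
  [2,5] S\PP   <B
    [2,4] PP\PP   <B
      [2,3] "a" : (NP/N)\PP
      [3,4] "that" : PP\(NP/N)
    [4,5] "ate" : S\PP

[0,1] PP/N  lex  "liked"
[1,2] N  lex  "read"
[0,2] PP  >  k=1
[2,3] (NP/N)\PP  lex  "a"
[3,4] PP\(NP/N)  lex  "that"
[2,4] PP\PP  <B  k=3
[4,5] S\PP  lex  "ate"
[2,5] S\PP  <B  k=4
[0,5] S  <  k=2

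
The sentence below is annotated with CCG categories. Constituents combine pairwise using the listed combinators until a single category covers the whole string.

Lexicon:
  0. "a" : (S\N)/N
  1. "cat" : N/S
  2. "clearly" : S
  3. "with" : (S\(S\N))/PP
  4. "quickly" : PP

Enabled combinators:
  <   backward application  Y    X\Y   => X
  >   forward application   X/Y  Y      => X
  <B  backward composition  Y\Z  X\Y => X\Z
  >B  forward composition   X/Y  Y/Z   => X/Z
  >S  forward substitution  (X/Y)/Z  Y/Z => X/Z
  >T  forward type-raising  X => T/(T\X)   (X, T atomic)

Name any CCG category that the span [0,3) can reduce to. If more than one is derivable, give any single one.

[0,5] S   <
  [0,3] S\N   >
    [0,1] "a" : (S\N)/N
    [1,3] N   >
      [1,2] "cat" : N/S
      [2,3] "clearly" : S
  [3,5] S\(S\N)   >
    [3,4] "with" : (S\(S\N))/PP
    [4,5] "quickly" : PP

S\N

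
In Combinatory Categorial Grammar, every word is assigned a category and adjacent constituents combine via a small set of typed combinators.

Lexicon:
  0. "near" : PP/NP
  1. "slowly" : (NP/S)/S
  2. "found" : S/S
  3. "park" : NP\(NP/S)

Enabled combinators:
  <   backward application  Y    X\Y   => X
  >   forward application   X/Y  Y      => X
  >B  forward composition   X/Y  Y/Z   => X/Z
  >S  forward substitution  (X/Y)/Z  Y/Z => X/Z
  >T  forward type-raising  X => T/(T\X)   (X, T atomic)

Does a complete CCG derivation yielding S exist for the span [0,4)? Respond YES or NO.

PP/NP (NP/S)/S S/S NP\(NP/S)
CKY chart[0,4] = {N/(N\PP), NP/(NP\PP), PP, PP/(NP\NP), PP/(PP\PP), S/(S\PP)}; S ∉ chart

NO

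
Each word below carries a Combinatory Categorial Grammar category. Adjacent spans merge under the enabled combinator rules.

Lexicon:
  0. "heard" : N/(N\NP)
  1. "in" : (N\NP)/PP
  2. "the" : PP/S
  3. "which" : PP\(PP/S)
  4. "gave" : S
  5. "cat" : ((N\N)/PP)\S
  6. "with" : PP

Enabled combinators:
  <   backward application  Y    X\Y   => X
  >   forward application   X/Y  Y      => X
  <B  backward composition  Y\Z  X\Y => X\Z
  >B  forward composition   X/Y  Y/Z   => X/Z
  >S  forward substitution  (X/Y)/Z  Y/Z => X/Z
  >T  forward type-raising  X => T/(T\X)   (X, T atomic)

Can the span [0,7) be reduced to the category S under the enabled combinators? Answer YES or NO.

NO

N/(N\NP) (N\NP)/PP PP/S PP\(PP/S) S ((N\N)/PP)\S PP
CKY chart[0,7] = {N, N/(N\N), N/(PP\PP), NP/(NP\N), PP/(PP\N), S/(S\N)}; S ∉ chart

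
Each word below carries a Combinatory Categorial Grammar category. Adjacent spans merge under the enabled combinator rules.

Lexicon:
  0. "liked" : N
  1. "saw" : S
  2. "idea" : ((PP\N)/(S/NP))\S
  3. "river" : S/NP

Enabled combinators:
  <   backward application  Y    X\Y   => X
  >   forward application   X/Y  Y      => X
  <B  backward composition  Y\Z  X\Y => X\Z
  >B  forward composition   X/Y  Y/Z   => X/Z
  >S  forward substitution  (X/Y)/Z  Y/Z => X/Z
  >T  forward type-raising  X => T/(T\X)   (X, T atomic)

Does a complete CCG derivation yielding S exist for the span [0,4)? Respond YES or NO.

NO

N S ((PP\N)/(S/NP))\S S/NP
CKY chart[0,4] = {N/(N\PP), NP/(NP\PP), PP, PP/(PP\PP), S/(S\PP)}; S ∉ chart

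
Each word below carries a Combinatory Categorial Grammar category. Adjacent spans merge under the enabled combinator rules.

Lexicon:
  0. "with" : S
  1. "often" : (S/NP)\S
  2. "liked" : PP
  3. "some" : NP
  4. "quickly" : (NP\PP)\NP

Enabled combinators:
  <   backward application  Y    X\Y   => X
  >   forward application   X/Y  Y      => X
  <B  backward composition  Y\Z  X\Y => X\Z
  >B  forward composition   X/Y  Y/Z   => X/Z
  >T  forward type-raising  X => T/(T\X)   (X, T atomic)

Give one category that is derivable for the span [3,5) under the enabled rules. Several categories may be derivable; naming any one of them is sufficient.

[0,5] S   >
  [0,2] S/NP   <
    [0,1] "with" : S
    [1,2] "often" : (S/NP)\S
  [2,5] NP   <
    [2,3] "liked" : PP
    [3,5] NP\PP   <
      [3,4] "some" : NP
      [4,5] "quickly" : (NP\PP)\NP

NP\PP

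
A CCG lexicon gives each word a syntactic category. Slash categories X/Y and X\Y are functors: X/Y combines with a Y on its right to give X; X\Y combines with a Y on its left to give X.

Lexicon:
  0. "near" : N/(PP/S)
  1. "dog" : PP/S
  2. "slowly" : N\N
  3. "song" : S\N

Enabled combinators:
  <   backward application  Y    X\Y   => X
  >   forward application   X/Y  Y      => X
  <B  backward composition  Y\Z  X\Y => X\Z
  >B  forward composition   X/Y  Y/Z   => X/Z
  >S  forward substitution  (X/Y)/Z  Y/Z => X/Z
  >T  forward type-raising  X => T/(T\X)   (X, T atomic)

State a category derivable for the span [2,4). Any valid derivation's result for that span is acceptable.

[0,4] S   <
  [0,2] N   >
    [0,1] "near" : N/(PP/S)
    [1,2] "dog" : PP/S
  [2,4] S\N   <B
    [2,3] "slowly" : N\N
    [3,4] "song" : S\N

S\N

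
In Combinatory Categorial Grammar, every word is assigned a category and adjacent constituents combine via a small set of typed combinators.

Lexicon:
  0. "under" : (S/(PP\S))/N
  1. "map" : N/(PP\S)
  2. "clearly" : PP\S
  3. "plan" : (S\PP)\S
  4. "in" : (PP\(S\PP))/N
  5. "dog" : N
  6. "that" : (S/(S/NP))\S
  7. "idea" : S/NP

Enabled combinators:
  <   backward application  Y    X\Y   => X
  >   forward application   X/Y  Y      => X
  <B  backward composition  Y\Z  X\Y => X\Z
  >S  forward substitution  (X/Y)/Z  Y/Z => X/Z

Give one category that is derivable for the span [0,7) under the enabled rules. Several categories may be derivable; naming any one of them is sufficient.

[0,8] S   >
  [0,7] S/(S/NP)   <
    [0,6] S   >
      [0,3] S/(PP\S)   >
        [0,1] "under" : (S/(PP\S))/N
        [1,3] N   >
          [1,2] "map" : N/(PP\S)
          [2,3] "clearly" : PP\S
      [3,6] PP\S   <B
        [3,4] "plan" : (S\PP)\S
        [4,6] PP\(S\PP)   >
          [4,5] "in" : (PP\(S\PP))/N
          [5,6] "dog" : N
    [6,7] "that" : (S/(S/NP))\S
  [7,8] "idea" : S/NP

S/(S/NP)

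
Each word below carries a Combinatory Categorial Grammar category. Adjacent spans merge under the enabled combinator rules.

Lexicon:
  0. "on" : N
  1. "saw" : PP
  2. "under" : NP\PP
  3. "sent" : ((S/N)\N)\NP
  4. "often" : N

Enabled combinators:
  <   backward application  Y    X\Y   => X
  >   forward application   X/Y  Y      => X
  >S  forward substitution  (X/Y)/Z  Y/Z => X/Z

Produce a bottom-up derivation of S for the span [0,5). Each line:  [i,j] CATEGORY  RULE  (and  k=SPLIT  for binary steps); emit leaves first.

[0,5] S   >
  [0,4] S/N   <
    [0,1] "on" : N
    [1,4] (S/N)\N   <
      [1,3] NP   <
        [1,2] "saw" : PP
        [2,3] "under" : NP\PP
      [3,4] "sent" : ((S/N)\N)\NP
  [4,5] "often" : N

[0,1] N  lex  "on"
[1,2] PP  lex  "saw"
[2,3] NP\PP  lex  "under"
[1,3] NP  <  k=2
[3,4] ((S/N)\N)\NP  lex  "sent"
[1,4] (S/N)\N  <  k=3
[0,4] S/N  <  k=1
[4,5] N  lex  "often"
[0,5] S  >  k=4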